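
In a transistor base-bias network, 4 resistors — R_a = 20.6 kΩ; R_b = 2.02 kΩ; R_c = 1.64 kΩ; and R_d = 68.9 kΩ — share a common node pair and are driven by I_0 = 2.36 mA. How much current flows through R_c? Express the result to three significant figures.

I ≈ 1.23 mA

ΣG = 1/20.6 + 1/2.02 + 1/1.64 + 1/68.9 = 1.168.
R_c takes the fraction G_k/ΣG = 0.6098/1.168 = 0.5221, so I = 2.36 × 0.5221 = 1.232 mA.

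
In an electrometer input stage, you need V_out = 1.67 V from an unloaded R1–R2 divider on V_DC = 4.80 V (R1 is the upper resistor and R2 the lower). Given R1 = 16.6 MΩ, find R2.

Required fraction k = V_out/V_DC = 0.3479.
So R2 = R1 · V_out/(V_DC − V_out) = 16.6 × 1.67/(4.80 − 1.67) = 16.6 × 0.5335 = 8.857 MΩ.

R2 ≈ 8.86 MΩ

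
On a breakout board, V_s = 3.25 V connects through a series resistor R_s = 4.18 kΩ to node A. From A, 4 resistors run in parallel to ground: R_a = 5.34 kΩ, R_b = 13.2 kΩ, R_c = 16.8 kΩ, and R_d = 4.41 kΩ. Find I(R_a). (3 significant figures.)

I ≈ 0.185 mA

Equivalent of the parallel group: R_p = 1.820 kΩ.
Node voltage V_A = V_s · R_p/(R_s + R_p) = 3.25 × 0.3034 = 0.9860 V.
I(R_a) = V_A / R_a = 0.9860/5.34 = 0.1846 mA.
(Check via current divider: I_total = 0.5416 mA; share G_k/ΣG = 0.3409 → same result.)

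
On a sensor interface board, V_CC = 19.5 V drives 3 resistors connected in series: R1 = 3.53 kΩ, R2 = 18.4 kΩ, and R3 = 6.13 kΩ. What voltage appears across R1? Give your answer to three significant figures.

Total series resistance ΣR = 3.53 + 18.4 + 6.13 = 28.06 kΩ.
By the voltage-divider rule, V = 19.5 × 3.530/28.06 = 2.453 V.

V ≈ 2.45 V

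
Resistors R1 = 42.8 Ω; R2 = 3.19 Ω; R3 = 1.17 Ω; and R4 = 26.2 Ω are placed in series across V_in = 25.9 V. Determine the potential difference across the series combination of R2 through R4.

ΣR = 42.8 + 3.19 + 1.17 + 26.2 = 73.36 Ω.
R_{R2..R4} = 3.19 + 1.17 + 26.2 = 30.56 Ω.
Voltage divider: V = V_in · (30.56 / 73.36) = 25.9 × 0.4166 = 10.79 V.

V ≈ 10.8 V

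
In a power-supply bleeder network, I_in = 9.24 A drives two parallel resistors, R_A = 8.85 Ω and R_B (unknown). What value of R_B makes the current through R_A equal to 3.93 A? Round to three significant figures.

Two-branch current divider: I_A = I_in · R_B/(R_A + R_B).
3.93/9.24 = R_B/(R_A + R_B) → R_B = R_A · (0.4253)/(1 − 0.4253) = 8.85 × 0.7401 = 6.550 Ω.

R_B ≈ 6.55 Ω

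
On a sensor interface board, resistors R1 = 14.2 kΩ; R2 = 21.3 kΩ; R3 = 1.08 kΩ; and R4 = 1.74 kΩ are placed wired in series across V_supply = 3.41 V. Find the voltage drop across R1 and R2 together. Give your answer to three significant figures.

Total series resistance ΣR = 14.2 + 21.3 + 1.08 + 1.74 = 38.32 kΩ.
R_{R1..R2} = 14.2 + 21.3 = 35.50 kΩ.
Voltage divider: V = V_supply · (35.50 / 38.32) = 3.41 × 0.9264 = 3.159 V.

V ≈ 3.16 V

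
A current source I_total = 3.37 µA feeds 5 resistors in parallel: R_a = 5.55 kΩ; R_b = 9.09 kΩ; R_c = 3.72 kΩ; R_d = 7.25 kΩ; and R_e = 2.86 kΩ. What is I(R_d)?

ΣG = 1/5.55 + 1/9.09 + 1/3.72 + 1/7.25 + 1/2.86 = 1.047.
R_d takes the fraction G_k/ΣG = 0.1379/1.047 = 0.1318, so I = 3.37 × 0.1318 = 0.4441 µA.

I ≈ 0.444 µA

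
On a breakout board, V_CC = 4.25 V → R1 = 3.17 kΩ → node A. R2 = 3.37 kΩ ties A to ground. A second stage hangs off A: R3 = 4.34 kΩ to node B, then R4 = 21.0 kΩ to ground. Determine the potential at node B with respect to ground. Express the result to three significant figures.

The second stage (R3 + R4 = 25.34 kΩ) loads node A in parallel with R2.
R2 ‖ (R3+R4) = 2.974 kΩ.
V_A = 4.25 × 2.974/(3.17 + 2.974) = 2.057 V.
Stage 2 is unloaded, so V_B = V_A · R4/(R3+R4) = 2.057 × 21.0/25.34 = 1.705 V.

V_B ≈ 1.70 V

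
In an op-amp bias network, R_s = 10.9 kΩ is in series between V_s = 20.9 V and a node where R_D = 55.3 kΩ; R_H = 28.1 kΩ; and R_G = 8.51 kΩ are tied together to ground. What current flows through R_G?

I ≈ 0.857 mA

Equivalent of the parallel group: R_p = 5.842 kΩ.
Node voltage V_A = V_s · R_p/(R_s + R_p) = 20.9 × 0.3489 = 7.293 V.
I(R_G) = V_A / R_G = 7.293/8.51 = 0.8570 mA.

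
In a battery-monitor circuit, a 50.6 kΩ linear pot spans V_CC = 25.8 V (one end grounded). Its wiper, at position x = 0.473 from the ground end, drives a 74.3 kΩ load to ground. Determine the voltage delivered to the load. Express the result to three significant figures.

V_out ≈ 10.4 V

Lower segment x·R_p = 23.93 kΩ; upper segment (1−x)·R_p = 26.67 kΩ.
R_L loads the lower segment: effective lower R = 18.10 kΩ.
V_out = 25.8 × 18.10/(26.67 + 18.10) = 10.43 V.
(Unloaded: V_out = x·V_CC = 12.2 V.)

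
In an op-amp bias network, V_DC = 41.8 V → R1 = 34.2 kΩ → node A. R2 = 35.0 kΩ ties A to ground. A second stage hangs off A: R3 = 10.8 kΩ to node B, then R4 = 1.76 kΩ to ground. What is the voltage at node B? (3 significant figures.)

Looking into the second stage from A: R3 + R4 = 12.56 kΩ appears in parallel with R2.
Effective lower resistance at A: R2 ‖ 12.56 = 9.243 kΩ.
V_A = 41.8 × 9.243/(34.2 + 9.243) = 8.893 V.
Stage 2 is unloaded, so V_B = V_A · R4/(R3+R4) = 8.893 × 1.76/12.56 = 1.246 V.

V_B ≈ 1.25 V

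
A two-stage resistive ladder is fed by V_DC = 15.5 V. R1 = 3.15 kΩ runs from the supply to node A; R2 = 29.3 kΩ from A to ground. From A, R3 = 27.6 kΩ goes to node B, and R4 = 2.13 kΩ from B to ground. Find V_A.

The second stage (R3 + R4 = 29.73 kΩ) loads node A in parallel with R2.
Effective lower resistance at A: R2 ‖ 29.73 = 14.76 kΩ.
V_A = 15.5 × 14.76/(3.15 + 14.76) = 12.77 V.

V_A ≈ 12.8 V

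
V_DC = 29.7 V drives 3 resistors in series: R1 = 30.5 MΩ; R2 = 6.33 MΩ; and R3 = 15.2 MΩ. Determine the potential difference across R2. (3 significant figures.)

Total series resistance ΣR = 30.5 + 6.33 + 15.2 = 52.03 MΩ.
By the voltage-divider rule, V = 29.7 × 6.330/52.03 = 3.613 V.

V ≈ 3.61 V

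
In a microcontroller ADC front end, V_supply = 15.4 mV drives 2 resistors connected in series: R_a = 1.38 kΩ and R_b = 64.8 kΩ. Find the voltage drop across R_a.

V ≈ 0.321 mV

Series total: ΣR = 1.38 + 64.8 = 66.18 kΩ.
V = V_supply · R/ΣR = 15.4 × 0.02085 = 0.3211 mV.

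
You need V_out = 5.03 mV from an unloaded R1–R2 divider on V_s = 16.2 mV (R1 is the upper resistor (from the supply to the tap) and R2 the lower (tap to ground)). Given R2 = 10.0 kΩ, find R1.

The divider ratio is R2/(R1+R2) = 5.03/16.2 = 0.3105.
R1 = R2·(1/k − 1) = 10.0 × 2.221 = 22.21 kΩ.

R1 ≈ 22.2 kΩ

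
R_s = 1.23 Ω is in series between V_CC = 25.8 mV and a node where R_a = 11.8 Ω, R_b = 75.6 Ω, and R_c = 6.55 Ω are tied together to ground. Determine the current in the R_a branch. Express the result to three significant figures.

Combine the parallel branches: R_p = (1/11.8 + 1/75.6 + 1/6.55)⁻¹ = 3.990 Ω.
V_A by voltage divider: V_A = 25.8 × 3.990/(1.23 + 3.990) = 19.72 mV.
I(R_a) = V_A / R_a = 19.72/11.8 = 1.671 mA.
(Check via current divider: I_total = 4.943 mA; share G_k/ΣG = 0.3381 → same result.)

I ≈ 1.67 mA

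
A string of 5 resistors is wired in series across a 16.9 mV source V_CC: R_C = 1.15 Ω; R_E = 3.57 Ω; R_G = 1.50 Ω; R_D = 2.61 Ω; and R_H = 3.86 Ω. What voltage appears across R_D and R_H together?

Total series resistance ΣR = 1.15 + 3.57 + 1.50 + 2.61 + 3.86 = 12.69 Ω.
R_{R_D..R_H} = 2.61 + 3.86 = 6.470 Ω.
By the voltage-divider rule, V = 16.9 × 6.470/12.69 = 8.616 mV.

V ≈ 8.62 mV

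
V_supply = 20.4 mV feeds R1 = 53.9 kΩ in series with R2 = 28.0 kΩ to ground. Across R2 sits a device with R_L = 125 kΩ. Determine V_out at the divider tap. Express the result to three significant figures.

V_out ≈ 6.08 mV

First combine the lower leg with the load: R2 ‖ R_L = 22.88 kΩ.
Now apply the divider: V_out = 20.4 × 0.2980 = 6.078 mV.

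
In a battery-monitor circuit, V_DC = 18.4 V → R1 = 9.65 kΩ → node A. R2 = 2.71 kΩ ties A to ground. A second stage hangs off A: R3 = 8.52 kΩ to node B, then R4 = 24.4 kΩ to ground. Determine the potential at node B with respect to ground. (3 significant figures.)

Node A sees R2 in parallel with the series input of stage 2, R3 + R4 = 32.92 kΩ.
Effective lower resistance at A: R2 ‖ 32.92 = 2.504 kΩ.
So V_A = 18.4 × 0.2060 = 3.791 V.
V_B = V_A × 0.7412 = 2.810 V.

V_B ≈ 2.81 V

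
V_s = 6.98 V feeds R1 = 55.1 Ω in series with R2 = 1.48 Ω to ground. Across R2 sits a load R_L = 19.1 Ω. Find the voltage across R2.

V_out ≈ 0.170 V

R2 ‖ R_L = (1.48 × 19.1)/(1.48 + 19.1) = 1.374 Ω.
Then V_out = V_s · R2'/(R1 + R2') = 6.98 × 1.374/56.47 = 0.1698 V.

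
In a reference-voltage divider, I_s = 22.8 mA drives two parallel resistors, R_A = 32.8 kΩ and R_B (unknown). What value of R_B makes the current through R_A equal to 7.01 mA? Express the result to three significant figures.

R_B ≈ 14.6 kΩ

In a two-way split, I_A/I_s = R_B/(R_A + R_B).
7.01/22.8 = R_B/(R_A + R_B) → R_B = R_A · (0.3075)/(1 − 0.3075) = 32.8 × 0.4440 = 14.56 kΩ.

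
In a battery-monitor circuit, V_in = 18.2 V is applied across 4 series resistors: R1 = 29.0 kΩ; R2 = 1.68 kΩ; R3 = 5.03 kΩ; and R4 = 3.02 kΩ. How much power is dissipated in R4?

Series current I = V_in/ΣR = 18.2/38.73 = 0.4699 mA.
V(R4) = I·R = 1.419 V; P = V·I = 1.419 × 0.4699 = 0.6669 mW.

P ≈ 0.667 mW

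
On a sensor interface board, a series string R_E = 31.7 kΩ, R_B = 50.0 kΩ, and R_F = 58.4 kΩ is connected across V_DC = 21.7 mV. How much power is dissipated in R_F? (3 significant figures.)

Series current I = V_DC/ΣR = 21.7/140.1 = 0.1549 µA.
P(R_F) = I²·R_F = (0.1549)² × 58.4 = 1.401 nW.

P ≈ 1.40 nW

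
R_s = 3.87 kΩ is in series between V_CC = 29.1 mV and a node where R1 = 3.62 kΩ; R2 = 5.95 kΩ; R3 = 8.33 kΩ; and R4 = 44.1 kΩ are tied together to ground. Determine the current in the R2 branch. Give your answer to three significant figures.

I ≈ 1.49 µA

Parallel bank: R_p = 1/(1/3.62 + 1/5.95 + 1/8.33 + 1/44.1) = 1.703 kΩ.
V_A by voltage divider: V_A = 29.1 × 1.703/(3.87 + 1.703) = 8.894 mV.
Branch current I = V_A/R2 = 8.894/5.95 = 1.495 µA.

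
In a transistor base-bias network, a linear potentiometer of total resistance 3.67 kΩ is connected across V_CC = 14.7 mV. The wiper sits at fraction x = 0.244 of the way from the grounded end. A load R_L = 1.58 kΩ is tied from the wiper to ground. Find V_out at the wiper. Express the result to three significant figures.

V_out ≈ 2.51 mV

The pot divides into 2.775 kΩ above the wiper and 0.8955 kΩ below.
R_L loads the lower segment: effective lower R = 0.5715 kΩ.
Loaded-divider output: V_out = 14.7 × 0.1708 = 2.511 mV.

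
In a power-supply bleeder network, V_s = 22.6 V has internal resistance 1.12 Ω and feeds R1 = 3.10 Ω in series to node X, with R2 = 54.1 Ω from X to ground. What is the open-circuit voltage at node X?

V_th ≈ 21.0 V

R1' = 1.12 + 3.10 = 4.220 Ω (source resistance + R1).
With X open, the divider is unloaded: V_th = 22.6 × 54.1/58.32 = 20.96 V.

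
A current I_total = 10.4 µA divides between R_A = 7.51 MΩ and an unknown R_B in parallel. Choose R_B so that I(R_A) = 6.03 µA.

R_B ≈ 10.4 MΩ

Two-branch current divider: I_A = I_total · R_B/(R_A + R_B).
6.03/10.4 = R_B/(R_A + R_B) → R_B = R_A · (0.5798)/(1 − 0.5798) = 7.51 × 1.380 = 10.36 MΩ.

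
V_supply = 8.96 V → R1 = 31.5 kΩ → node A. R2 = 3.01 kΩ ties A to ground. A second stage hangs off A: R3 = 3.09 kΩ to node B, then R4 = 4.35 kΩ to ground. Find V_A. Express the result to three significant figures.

V_A ≈ 0.571 V

Looking into the second stage from A: R3 + R4 = 7.440 kΩ appears in parallel with R2.
R2 ‖ (R3+R4) = 2.143 kΩ.
First divider: V_A = V_supply · 2.143/(31.5 + 2.143) = 0.5707 V.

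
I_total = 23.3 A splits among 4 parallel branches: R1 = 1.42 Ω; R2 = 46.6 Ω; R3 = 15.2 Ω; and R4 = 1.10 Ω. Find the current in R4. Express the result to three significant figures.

ΣG = 1/1.42 + 1/46.6 + 1/15.2 + 1/1.10 = 1.701.
R4 takes the fraction G_k/ΣG = 0.9091/1.701 = 0.5346, so I = 23.3 × 0.5346 = 12.46 A.

I ≈ 12.5 A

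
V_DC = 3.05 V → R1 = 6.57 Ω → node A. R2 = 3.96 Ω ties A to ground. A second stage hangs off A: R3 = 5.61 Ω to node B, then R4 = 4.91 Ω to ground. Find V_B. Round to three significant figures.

V_B ≈ 0.434 V

The second stage (R3 + R4 = 10.52 Ω) loads node A in parallel with R2.
R2 ‖ (R3+R4) = 2.877 Ω.
So V_A = 3.05 × 0.3045 = 0.9289 V.
V_B = V_A × 0.4667 = 0.4335 V.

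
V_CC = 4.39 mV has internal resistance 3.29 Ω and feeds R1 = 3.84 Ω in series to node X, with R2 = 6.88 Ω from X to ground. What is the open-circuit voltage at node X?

R1' = 3.29 + 3.84 = 7.130 Ω (source resistance + R1).
Open-circuit (no load on X): V_th = V_CC · R2/(R1' + R2) = 4.39 × 6.88/(7.130 + 6.88) = 2.156 mV.

V_th ≈ 2.16 mV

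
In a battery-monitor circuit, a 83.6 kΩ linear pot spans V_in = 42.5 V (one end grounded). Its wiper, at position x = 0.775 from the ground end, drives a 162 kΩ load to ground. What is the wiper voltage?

Lower segment x·R_p = 64.79 kΩ; upper segment (1−x)·R_p = 18.81 kΩ.
R_L loads the lower segment: effective lower R = 46.28 kΩ.
Then V_out = V_in · 46.28/(18.81 + 46.28) = 30.22 V.

V_out ≈ 30.2 V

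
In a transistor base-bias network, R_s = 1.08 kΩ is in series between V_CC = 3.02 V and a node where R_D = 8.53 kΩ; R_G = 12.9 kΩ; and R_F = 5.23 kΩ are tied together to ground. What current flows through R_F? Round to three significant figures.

I ≈ 0.408 mA

Equivalent of the parallel group: R_p = 2.591 kΩ.
Node voltage V_A = V_CC · R_p/(R_s + R_p) = 3.02 × 0.7058 = 2.132 V.
I(R_F) = V_A / R_F = 2.132/5.23 = 0.4076 mA.
(Equivalently: I_total = 0.8227 mA, then current-divider fraction G_k/ΣG = 0.4954.)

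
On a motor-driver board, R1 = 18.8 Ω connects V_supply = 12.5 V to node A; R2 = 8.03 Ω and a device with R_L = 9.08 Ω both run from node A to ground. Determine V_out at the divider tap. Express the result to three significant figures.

The load sits in parallel with R2, giving an effective lower resistance R2' = R2·R_L/(R2+R_L) = 4.261 Ω.
Then V_out = V_supply · R2'/(R1 + R2') = 12.5 × 4.261/23.06 = 2.310 V.

V_out ≈ 2.31 V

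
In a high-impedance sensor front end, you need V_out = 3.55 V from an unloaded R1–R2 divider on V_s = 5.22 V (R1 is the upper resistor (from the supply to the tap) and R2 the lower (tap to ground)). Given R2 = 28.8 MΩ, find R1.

R1 ≈ 13.5 MΩ

Required fraction k = V_out/V_s = 0.6801.
R1 = R2·(1/k − 1) = 28.8 × 0.4704 = 13.55 MΩ.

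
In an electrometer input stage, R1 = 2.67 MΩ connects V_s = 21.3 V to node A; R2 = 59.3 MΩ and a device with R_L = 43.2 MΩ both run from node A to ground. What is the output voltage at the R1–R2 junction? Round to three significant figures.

First combine the lower leg with the load: R2 ‖ R_L = 24.99 MΩ.
Now apply the divider: V_out = 21.3 × 0.9035 = 19.24 V.
(Unloaded it would be 20.4 V; the load pulls it down.)

V_out ≈ 19.2 V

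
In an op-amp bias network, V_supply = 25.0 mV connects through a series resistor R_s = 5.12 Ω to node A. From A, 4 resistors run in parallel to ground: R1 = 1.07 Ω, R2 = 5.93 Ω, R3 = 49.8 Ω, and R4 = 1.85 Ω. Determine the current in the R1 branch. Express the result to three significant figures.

I ≈ 2.45 mA

Equivalent of the parallel group: R_p = 0.6010 Ω.
V_A = 25.0 × 0.6010/5.721 = 2.626 mV.
I(R1) = V_A / R1 = 2.626/1.07 = 2.455 mA.
(Equivalently: I_total = 4.370 mA, then current-divider fraction G_k/ΣG = 0.5617.)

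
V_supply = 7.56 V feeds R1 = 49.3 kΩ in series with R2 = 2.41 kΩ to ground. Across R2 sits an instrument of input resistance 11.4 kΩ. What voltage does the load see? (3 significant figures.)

The load sits in parallel with R2, giving an effective lower resistance R2' = R2·R_L/(R2+R_L) = 1.989 kΩ.
Then V_out = V_supply · R2'/(R1 + R2') = 7.56 × 1.989/51.29 = 0.2932 V.
(Unloaded it would be 0.352 V; the load pulls it down.)

V_out ≈ 0.293 V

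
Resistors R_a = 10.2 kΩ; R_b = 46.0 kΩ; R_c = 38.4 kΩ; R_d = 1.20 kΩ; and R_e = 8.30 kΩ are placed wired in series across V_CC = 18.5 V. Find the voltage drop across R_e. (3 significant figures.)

V ≈ 1.48 V

Total series resistance ΣR = 10.2 + 46.0 + 38.4 + 1.20 + 8.30 = 104.1 kΩ.
By the voltage-divider rule, V = 18.5 × 8.300/104.1 = 1.475 V.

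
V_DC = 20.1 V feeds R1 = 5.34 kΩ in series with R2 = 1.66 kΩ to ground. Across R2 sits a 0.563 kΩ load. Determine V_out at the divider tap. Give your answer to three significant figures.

V_out ≈ 1.47 V

The load sits in parallel with R2, giving an effective lower resistance R2' = R2·R_L/(R2+R_L) = 0.4204 kΩ.
Now apply the divider: V_out = 20.1 × 0.07298 = 1.467 V.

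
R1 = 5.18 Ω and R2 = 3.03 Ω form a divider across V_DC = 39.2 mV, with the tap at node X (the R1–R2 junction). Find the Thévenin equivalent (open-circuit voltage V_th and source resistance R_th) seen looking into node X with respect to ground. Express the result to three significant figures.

V_th ≈ 14.5 mV, R_th ≈ 1.91 Ω

With X open, the divider is unloaded: V_th = 39.2 × 3.03/8.210 = 14.47 mV.
With V_DC suppressed (replaced by a short), R_th = R1 ‖ R2 = (5.180 × 3.03)/(5.180 + 3.03) = 1.912 Ω.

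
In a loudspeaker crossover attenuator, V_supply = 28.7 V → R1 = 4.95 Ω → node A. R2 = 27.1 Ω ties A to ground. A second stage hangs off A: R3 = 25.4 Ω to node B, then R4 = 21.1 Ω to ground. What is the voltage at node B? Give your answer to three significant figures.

Node A sees R2 in parallel with the series input of stage 2, R3 + R4 = 46.50 Ω.
R2 ‖ (R3+R4) = 17.12 Ω.
V_A = 28.7 × 17.12/(4.95 + 17.12) = 22.26 V.
Stage 2 is unloaded, so V_B = V_A · R4/(R3+R4) = 22.26 × 21.1/46.50 = 10.10 V.

V_B ≈ 10.1 V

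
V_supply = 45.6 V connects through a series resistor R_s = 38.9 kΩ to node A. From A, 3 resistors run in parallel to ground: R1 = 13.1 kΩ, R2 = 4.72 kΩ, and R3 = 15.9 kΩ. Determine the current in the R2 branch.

I ≈ 0.659 mA

Combine the parallel branches: R_p = (1/13.1 + 1/4.72 + 1/15.9)⁻¹ = 2.848 kΩ.
V_A by voltage divider: V_A = 45.6 × 2.848/(38.9 + 2.848) = 3.111 V.
Branch current I = V_A/R2 = 3.111/4.72 = 0.6591 mA.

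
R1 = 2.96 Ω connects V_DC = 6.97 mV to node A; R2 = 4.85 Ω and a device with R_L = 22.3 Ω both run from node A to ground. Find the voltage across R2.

R2 ‖ R_L = (4.85 × 22.3)/(4.85 + 22.3) = 3.984 Ω.
Now apply the divider: V_out = 6.97 × 0.5737 = 3.999 mV.
(Unloaded it would be 4.33 mV; the load pulls it down.)

V_out ≈ 4.00 mV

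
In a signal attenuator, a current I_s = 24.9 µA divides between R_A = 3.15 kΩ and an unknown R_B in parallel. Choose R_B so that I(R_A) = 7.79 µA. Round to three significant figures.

The fraction through R_A equals R_B/(R_A+R_B).
7.79/24.9 = R_B/(R_A + R_B) → R_B = R_A · (0.3129)/(1 − 0.3129) = 3.15 × 0.4553 = 1.434 kΩ.

R_B ≈ 1.43 kΩ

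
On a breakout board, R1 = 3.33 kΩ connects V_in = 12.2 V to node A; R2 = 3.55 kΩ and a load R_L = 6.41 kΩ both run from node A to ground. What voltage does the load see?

V_out ≈ 4.96 V

First combine the lower leg with the load: R2 ‖ R_L = 2.285 kΩ.
Then V_out = V_in · R2'/(R1 + R2') = 12.2 × 2.285/5.615 = 4.964 V.
(Unloaded it would be 6.30 V; the load pulls it down.)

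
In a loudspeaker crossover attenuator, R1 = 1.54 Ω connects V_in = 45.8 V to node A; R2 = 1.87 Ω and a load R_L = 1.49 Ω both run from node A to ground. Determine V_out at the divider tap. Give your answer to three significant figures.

V_out ≈ 16.0 V

First combine the lower leg with the load: R2 ‖ R_L = 0.8293 Ω.
Voltage divider with the loaded lower leg: V_out = 45.8 × 0.8293/(1.54 + 0.8293) = 45.8 × 0.3500 = 16.03 V.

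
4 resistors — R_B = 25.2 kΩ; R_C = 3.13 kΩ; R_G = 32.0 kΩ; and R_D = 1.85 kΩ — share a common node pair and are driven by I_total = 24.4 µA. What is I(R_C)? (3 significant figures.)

Conductances: ΣG = 1/25.2 + 1/3.13 + 1/32.0 + 1/1.85 = 0.9310 (1/kΩ).
R_C takes the fraction G_k/ΣG = 0.3195/0.9310 = 0.3432, so I = 24.4 × 0.3432 = 8.374 µA.

I ≈ 8.37 µA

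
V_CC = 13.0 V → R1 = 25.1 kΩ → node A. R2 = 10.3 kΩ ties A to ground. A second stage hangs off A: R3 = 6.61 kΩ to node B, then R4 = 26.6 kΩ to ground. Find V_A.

V_A ≈ 3.10 V

The second stage (R3 + R4 = 33.21 kΩ) loads node A in parallel with R2.
Effective lower resistance at A: R2 ‖ 33.21 = 7.862 kΩ.
V_A = 13.0 × 7.862/(25.1 + 7.862) = 3.101 V.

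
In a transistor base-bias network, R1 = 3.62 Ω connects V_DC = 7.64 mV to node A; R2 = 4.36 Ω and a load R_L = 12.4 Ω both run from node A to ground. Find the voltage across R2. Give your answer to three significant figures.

First combine the lower leg with the load: R2 ‖ R_L = 3.226 Ω.
Now apply the divider: V_out = 7.64 × 0.4712 = 3.600 mV.

V_out ≈ 3.60 mV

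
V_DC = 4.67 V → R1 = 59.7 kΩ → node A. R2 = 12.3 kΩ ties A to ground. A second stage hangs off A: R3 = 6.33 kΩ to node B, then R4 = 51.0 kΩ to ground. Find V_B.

Looking into the second stage from A: R3 + R4 = 57.33 kΩ appears in parallel with R2.
R2 ‖ (R3+R4) = 10.13 kΩ.
First divider: V_A = V_DC · 10.13/(59.7 + 10.13) = 0.6773 V.
Stage 2 is unloaded, so V_B = V_A · R4/(R3+R4) = 0.6773 × 51.0/57.33 = 0.6025 V.

V_B ≈ 0.603 V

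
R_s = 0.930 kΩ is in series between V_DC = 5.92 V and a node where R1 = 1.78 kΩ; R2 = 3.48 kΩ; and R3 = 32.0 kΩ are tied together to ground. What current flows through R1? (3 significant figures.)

Equivalent of the parallel group: R_p = 1.136 kΩ.
V_A = 5.92 × 1.136/2.066 = 3.255 V.
I(R1) = V_A / R1 = 3.255/1.78 = 1.829 mA.

I ≈ 1.83 mA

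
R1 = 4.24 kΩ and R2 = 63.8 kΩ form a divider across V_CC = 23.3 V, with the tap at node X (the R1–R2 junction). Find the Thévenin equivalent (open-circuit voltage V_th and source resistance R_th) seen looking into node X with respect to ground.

V_th is the unloaded tap voltage: V_CC · R2/(R1+R2) = 23.3 × 0.9377 = 21.85 V.
With V_CC suppressed (replaced by a short), R_th = R1 ‖ R2 = (4.240 × 63.8)/(4.240 + 63.8) = 3.976 kΩ.

V_th ≈ 21.8 V, R_th ≈ 3.98 kΩ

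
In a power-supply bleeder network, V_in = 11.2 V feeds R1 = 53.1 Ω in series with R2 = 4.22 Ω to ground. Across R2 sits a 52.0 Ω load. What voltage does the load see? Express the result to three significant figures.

V_out ≈ 0.767 V

First combine the lower leg with the load: R2 ‖ R_L = 3.903 Ω.
Now apply the divider: V_out = 11.2 × 0.06847 = 0.7669 V.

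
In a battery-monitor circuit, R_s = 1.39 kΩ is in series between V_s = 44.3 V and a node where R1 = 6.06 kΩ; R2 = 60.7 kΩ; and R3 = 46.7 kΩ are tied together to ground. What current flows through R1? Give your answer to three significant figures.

Equivalent of the parallel group: R_p = 4.928 kΩ.
V_A = 44.3 × 4.928/6.318 = 34.55 V.
I(R1) = V_A / R1 = 34.55/6.06 = 5.702 mA.

I ≈ 5.70 mA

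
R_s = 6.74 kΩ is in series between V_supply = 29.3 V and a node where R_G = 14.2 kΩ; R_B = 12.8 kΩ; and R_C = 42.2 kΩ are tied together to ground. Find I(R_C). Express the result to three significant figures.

I ≈ 0.321 mA

Equivalent of the parallel group: R_p = 5.806 kΩ.
V_A = 29.3 × 5.806/12.55 = 13.56 V.
I(R_C) = V_A / R_C = 13.56/42.2 = 0.3213 mA.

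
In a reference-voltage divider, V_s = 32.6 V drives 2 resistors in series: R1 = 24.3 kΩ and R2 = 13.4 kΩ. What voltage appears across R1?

V ≈ 21.0 V

Series total: ΣR = 24.3 + 13.4 = 37.70 kΩ.
V = V_s · R/ΣR = 32.6 × 0.6446 = 21.01 V.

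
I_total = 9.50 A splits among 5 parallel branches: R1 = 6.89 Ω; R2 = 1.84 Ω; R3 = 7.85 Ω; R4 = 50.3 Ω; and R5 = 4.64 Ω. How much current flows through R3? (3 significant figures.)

Conductances: ΣG = 1/6.89 + 1/1.84 + 1/7.85 + 1/50.3 + 1/4.64 = 1.051 (1/Ω).
R3 takes the fraction G_k/ΣG = 0.1274/1.051 = 0.1212, so I = 9.50 × 0.1212 = 1.151 A.

I ≈ 1.15 A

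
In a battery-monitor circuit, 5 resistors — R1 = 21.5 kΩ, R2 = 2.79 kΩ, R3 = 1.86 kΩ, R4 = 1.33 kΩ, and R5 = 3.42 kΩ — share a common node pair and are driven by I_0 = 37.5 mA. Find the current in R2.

ΣG = 1/21.5 + 1/2.79 + 1/1.86 + 1/1.33 + 1/3.42 = 1.987.
By the current-divider rule, I = I_0 · G_k/ΣG = 37.5 × 0.1804 = 6.765 mA.

I ≈ 6.76 mA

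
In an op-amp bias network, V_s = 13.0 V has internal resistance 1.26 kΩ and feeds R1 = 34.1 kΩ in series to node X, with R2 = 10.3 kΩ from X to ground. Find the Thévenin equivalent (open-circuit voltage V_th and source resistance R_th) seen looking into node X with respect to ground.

R1' = 1.26 + 34.1 = 35.36 kΩ (source resistance + R1).
V_th is the unloaded tap voltage: V_s · R2/(R1'+R2) = 13.0 × 0.2256 = 2.933 V.
Looking into X with the source shorted: R_th = R1'·R2/(R1'+R2) = 35.36 × 10.3/45.66 = 7.977 kΩ.

V_th ≈ 2.93 V, R_th ≈ 7.98 kΩ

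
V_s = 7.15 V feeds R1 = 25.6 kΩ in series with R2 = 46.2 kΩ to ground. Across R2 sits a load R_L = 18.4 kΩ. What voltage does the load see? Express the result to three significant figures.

V_out ≈ 2.43 V

R2 ‖ R_L = (46.2 × 18.4)/(46.2 + 18.4) = 13.16 kΩ.
Then V_out = V_s · R2'/(R1 + R2') = 7.15 × 13.16/38.76 = 2.428 V.
(Unloaded it would be 4.60 V; the load pulls it down.)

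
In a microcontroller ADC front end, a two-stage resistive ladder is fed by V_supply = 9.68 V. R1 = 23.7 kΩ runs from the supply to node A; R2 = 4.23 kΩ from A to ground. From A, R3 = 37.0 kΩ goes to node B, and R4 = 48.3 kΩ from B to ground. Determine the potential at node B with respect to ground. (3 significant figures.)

V_B ≈ 0.797 V

Node A sees R2 in parallel with the series input of stage 2, R3 + R4 = 85.30 kΩ.
Effective lower resistance at A: R2 ‖ 85.30 = 4.030 kΩ.
V_A = 9.68 × 4.030/(23.7 + 4.030) = 1.407 V.
Stage 2 is unloaded, so V_B = V_A · R4/(R3+R4) = 1.407 × 48.3/85.30 = 0.7966 V.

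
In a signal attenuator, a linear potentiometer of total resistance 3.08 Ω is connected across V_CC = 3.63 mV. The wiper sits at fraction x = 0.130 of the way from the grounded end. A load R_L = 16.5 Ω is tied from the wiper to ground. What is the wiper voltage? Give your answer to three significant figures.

The pot divides into 2.680 Ω above the wiper and 0.4004 Ω below.
Lower segment in parallel with the load: 0.4004 ‖ 16.5 = 0.3909 Ω.
Loaded-divider output: V_out = 3.63 × 0.1273 = 0.4621 mV.

V_out ≈ 0.462 mV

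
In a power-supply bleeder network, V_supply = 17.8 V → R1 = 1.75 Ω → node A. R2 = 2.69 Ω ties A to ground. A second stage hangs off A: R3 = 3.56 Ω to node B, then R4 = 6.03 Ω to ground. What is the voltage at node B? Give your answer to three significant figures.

V_B ≈ 6.11 V

Node A sees R2 in parallel with the series input of stage 2, R3 + R4 = 9.590 Ω.
R2 ‖ (R3+R4) = 2.101 Ω.
V_A = 17.8 × 2.101/(1.75 + 2.101) = 9.711 V.
Stage 2 is unloaded, so V_B = V_A · R4/(R3+R4) = 9.711 × 6.03/9.590 = 6.106 V.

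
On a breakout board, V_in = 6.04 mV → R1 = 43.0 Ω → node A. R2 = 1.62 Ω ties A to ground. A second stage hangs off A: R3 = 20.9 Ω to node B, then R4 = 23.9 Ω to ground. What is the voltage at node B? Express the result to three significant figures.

V_B ≈ 0.113 mV

The second stage (R3 + R4 = 44.80 Ω) loads node A in parallel with R2.
Effective lower resistance at A: R2 ‖ 44.80 = 1.563 Ω.
V_A = 6.04 × 1.563/(43.0 + 1.563) = 0.2119 mV.
Stage 2 is unloaded, so V_B = V_A · R4/(R3+R4) = 0.2119 × 23.9/44.80 = 0.1130 mV.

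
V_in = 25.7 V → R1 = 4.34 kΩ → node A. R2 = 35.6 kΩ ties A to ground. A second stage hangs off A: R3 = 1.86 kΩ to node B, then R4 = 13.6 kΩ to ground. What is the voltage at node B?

The second stage (R3 + R4 = 15.46 kΩ) loads node A in parallel with R2.
R2 ‖ (R3+R4) = 10.78 kΩ.
So V_A = 25.7 × 0.7129 = 18.32 V.
V_B = V_A × 0.8797 = 16.12 V.

V_B ≈ 16.1 V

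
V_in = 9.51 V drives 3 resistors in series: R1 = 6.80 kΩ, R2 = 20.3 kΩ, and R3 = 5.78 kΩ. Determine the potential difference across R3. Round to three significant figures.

V ≈ 1.67 V

Series total: ΣR = 6.80 + 20.3 + 5.78 = 32.88 kΩ.
Voltage divider: V = V_in · (5.780 / 32.88) = 9.51 × 0.1758 = 1.672 V.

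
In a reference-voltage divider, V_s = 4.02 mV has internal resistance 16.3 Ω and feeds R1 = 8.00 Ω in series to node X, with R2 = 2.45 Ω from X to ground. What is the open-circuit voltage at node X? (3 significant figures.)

V_th ≈ 0.368 mV

R1' = 16.3 + 8.00 = 24.30 Ω (source resistance + R1).
V_th is the unloaded tap voltage: V_s · R2/(R1'+R2) = 4.02 × 0.09159 = 0.3682 mV.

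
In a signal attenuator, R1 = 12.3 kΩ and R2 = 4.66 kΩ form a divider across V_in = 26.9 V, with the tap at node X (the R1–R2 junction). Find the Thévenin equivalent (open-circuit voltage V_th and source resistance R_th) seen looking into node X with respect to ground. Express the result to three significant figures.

V_th is the unloaded tap voltage: V_in · R2/(R1+R2) = 26.9 × 0.2748 = 7.391 V.
Looking into X with the source shorted: R_th = R1·R2/(R1+R2) = 12.30 × 4.66/16.96 = 3.380 kΩ.

V_th ≈ 7.39 V, R_th ≈ 3.38 kΩ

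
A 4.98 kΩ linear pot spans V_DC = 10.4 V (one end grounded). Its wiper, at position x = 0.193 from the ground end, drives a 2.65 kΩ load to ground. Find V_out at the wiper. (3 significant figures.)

Split the track: R_lower = x·R_p = 0.9611 kΩ, R_upper = (1−x)·R_p = 4.019 kΩ.
R_L loads the lower segment: effective lower R = 0.7053 kΩ.
Then V_out = V_DC · 0.7053/(4.019 + 0.7053) = 1.553 V.

V_out ≈ 1.55 V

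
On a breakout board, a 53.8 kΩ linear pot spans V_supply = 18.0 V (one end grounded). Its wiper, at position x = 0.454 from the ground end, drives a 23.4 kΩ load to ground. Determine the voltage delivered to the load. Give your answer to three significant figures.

The pot divides into 29.37 kΩ above the wiper and 24.43 kΩ below.
Lower segment in parallel with the load: 24.43 ‖ 23.4 = 11.95 kΩ.
Loaded-divider output: V_out = 18.0 × 0.2892 = 5.205 V.
(Unloaded: V_out = x·V_supply = 8.17 V.)

V_out ≈ 5.21 V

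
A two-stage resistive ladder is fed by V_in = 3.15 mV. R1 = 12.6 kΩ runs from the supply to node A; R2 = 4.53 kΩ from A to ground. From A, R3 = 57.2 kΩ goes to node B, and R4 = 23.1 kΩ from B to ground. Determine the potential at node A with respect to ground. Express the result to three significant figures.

V_A ≈ 0.800 mV

The second stage (R3 + R4 = 80.30 kΩ) loads node A in parallel with R2.
Effective lower resistance at A: R2 ‖ 80.30 = 4.288 kΩ.
First divider: V_A = V_in · 4.288/(12.6 + 4.288) = 0.7998 mV.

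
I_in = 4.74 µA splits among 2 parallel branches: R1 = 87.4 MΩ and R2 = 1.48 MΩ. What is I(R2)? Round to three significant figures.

For two parallel branches, I_k = I_in · (other R)/(sum of R).
I(R2) = 4.74 × 87.4/(87.4 + 1.48) = 4.74 × 0.9833 = 4.661 µA.

I ≈ 4.66 µA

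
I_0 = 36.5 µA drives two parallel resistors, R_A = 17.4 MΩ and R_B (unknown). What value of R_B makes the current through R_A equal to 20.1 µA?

R_B ≈ 21.3 MΩ

Two-branch current divider: I_A = I_0 · R_B/(R_A + R_B).
With f = 0.5507, R_B = R_A · f/(1−f) = 17.4 × 1.226 = 21.33 MΩ.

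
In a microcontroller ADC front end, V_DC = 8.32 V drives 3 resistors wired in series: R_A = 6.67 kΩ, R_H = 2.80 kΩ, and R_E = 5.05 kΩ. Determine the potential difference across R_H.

V ≈ 1.60 V

ΣR = 6.67 + 2.80 + 5.05 = 14.52 kΩ.
Voltage divider: V = V_DC · (2.800 / 14.52) = 8.32 × 0.1928 = 1.604 V.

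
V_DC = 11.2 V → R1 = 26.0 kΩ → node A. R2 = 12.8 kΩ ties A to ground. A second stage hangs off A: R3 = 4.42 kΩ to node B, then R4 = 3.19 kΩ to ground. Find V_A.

Node A sees R2 in parallel with the series input of stage 2, R3 + R4 = 7.610 kΩ.
R2 ‖ (R3+R4) = 4.773 kΩ.
So V_A = 11.2 × 0.1551 = 1.737 V.

V_A ≈ 1.74 V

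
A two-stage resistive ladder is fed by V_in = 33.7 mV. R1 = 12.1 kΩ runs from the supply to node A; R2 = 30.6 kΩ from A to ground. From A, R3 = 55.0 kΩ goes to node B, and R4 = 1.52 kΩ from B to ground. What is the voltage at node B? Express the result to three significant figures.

V_B ≈ 0.563 mV

Node A sees R2 in parallel with the series input of stage 2, R3 + R4 = 56.52 kΩ.
R2 ‖ (R3+R4) = 19.85 kΩ.
V_A = 33.7 × 19.85/(12.1 + 19.85) = 20.94 mV.
V_B = V_A × 0.02689 = 0.5631 mV.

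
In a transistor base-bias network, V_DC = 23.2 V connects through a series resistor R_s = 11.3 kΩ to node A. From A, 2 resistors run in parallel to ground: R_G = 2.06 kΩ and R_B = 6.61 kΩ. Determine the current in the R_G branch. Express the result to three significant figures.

Equivalent of the parallel group: R_p = 1.571 kΩ.
V_A by voltage divider: V_A = 23.2 × 1.571/(11.3 + 1.571) = 2.831 V.
I(R_G) = V_A / R_G = 2.831/2.06 = 1.374 mA.
(Check via current divider: I_total = 1.803 mA; share G_k/ΣG = 0.7624 → same result.)

I ≈ 1.37 mA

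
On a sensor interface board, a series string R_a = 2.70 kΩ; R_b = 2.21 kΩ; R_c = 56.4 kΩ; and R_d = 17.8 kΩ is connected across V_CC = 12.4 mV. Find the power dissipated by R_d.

P ≈ 0.437 nW

ΣR = 79.11 kΩ → I = 12.4/79.11 = 0.1567 µA.
P(R_d) = I²·R_d = (0.1567)² × 17.8 = 0.4373 nW.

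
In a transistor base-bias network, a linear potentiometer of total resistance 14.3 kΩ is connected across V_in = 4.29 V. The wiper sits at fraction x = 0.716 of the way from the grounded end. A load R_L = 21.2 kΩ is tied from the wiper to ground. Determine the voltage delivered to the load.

The pot divides into 4.061 kΩ above the wiper and 10.24 kΩ below.
R_L loads the lower segment: effective lower R = 6.904 kΩ.
Then V_out = V_in · 6.904/(4.061 + 6.904) = 2.701 V.
(Unloaded: V_out = x·V_in = 3.07 V.)

V_out ≈ 2.70 V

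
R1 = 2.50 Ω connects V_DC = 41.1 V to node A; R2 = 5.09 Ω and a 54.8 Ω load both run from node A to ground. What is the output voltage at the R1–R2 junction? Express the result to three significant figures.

V_out ≈ 26.7 V

R2 ‖ R_L = (5.09 × 54.8)/(5.09 + 54.8) = 4.657 Ω.
Now apply the divider: V_out = 41.1 × 0.6507 = 26.74 V.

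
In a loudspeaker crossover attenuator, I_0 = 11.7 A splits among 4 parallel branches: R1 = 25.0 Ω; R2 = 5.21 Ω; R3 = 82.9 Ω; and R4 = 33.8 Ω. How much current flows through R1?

I ≈ 1.71 A

Conductances: ΣG = 1/25.0 + 1/5.21 + 1/82.9 + 1/33.8 = 0.2736 (1/Ω).
Current divider: I(R1) = I_0 · G_k/ΣG = 11.7 × (0.04000/0.2736) = 11.7 × 0.1462 = 1.711 A.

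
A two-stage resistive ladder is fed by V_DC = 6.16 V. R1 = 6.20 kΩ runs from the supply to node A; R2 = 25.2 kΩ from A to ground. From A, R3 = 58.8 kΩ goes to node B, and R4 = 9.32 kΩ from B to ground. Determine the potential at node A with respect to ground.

V_A ≈ 4.61 V

Looking into the second stage from A: R3 + R4 = 68.12 kΩ appears in parallel with R2.
R2 ‖ (R3+R4) = 18.40 kΩ.
First divider: V_A = V_DC · 18.40/(6.20 + 18.40) = 4.607 V.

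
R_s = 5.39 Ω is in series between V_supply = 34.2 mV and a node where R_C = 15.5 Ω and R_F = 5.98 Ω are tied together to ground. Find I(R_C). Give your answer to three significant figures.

Parallel bank: R_p = 1/(1/15.5 + 1/5.98) = 4.315 Ω.
Node voltage V_A = V_supply · R_p/(R_s + R_p) = 34.2 × 0.4446 = 15.21 mV.
Branch current I = V_A/R_C = 15.21/15.5 = 0.9810 mA.

I ≈ 0.981 mA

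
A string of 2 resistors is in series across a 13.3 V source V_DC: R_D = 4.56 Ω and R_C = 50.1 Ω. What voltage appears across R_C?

V ≈ 12.2 V

Series total: ΣR = 4.56 + 50.1 = 54.66 Ω.
By the voltage-divider rule, V = 13.3 × 50.10/54.66 = 12.19 V.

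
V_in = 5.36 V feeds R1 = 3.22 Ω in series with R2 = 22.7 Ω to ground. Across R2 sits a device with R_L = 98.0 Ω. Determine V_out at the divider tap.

First combine the lower leg with the load: R2 ‖ R_L = 18.43 Ω.
Now apply the divider: V_out = 5.36 × 0.8513 = 4.563 V.
(Unloaded it would be 4.69 V; the load pulls it down.)

V_out ≈ 4.56 V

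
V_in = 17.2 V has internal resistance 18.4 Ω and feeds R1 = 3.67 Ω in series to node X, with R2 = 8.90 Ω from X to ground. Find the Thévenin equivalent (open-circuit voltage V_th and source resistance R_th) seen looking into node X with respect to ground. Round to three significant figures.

V_th ≈ 4.94 V, R_th ≈ 6.34 Ω

R1' = 18.4 + 3.67 = 22.07 Ω (source resistance + R1).
Open-circuit (no load on X): V_th = V_in · R2/(R1' + R2) = 17.2 × 8.90/(22.07 + 8.90) = 4.943 V.
With V_in suppressed (replaced by a short), R_th = R1' ‖ R2 = (22.07 × 8.90)/(22.07 + 8.90) = 6.342 Ω.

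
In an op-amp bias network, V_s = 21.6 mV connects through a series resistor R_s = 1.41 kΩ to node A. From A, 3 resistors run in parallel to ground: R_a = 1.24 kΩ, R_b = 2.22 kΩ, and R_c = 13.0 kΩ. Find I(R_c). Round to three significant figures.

Parallel bank: R_p = 1/(1/1.24 + 1/2.22 + 1/13.0) = 0.7497 kΩ.
V_A by voltage divider: V_A = 21.6 × 0.7497/(1.41 + 0.7497) = 7.498 mV.
Branch current I = V_A/R_c = 7.498/13.0 = 0.5768 µA.

I ≈ 0.577 µA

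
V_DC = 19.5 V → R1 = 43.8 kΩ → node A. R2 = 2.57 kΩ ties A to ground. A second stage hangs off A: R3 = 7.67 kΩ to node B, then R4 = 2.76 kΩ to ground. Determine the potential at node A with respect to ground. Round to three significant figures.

Node A sees R2 in parallel with the series input of stage 2, R3 + R4 = 10.43 kΩ.
R2 ‖ (R3+R4) = 2.062 kΩ.
First divider: V_A = V_DC · 2.062/(43.8 + 2.062) = 0.8767 V.

V_A ≈ 0.877 V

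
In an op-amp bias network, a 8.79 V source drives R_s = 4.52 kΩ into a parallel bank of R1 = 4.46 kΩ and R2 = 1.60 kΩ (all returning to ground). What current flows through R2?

Parallel bank: R_p = 1/(1/4.46 + 1/1.60) = 1.178 kΩ.
Node voltage V_A = V_DC · R_p/(R_s + R_p) = 8.79 × 0.2067 = 1.817 V.
I(R2) = V_A / R2 = 1.817/1.60 = 1.135 mA.
(Equivalently: I_total = 1.543 mA, then current-divider fraction G_k/ΣG = 0.7360.)

I ≈ 1.14 mA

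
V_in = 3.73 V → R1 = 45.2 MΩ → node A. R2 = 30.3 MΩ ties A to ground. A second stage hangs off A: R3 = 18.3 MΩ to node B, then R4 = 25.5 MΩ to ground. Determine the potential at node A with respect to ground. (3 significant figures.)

V_A ≈ 1.06 V

Looking into the second stage from A: R3 + R4 = 43.80 MΩ appears in parallel with R2.
R2 ‖ (R3+R4) = 17.91 MΩ.
V_A = 3.73 × 17.91/(45.2 + 17.91) = 1.059 V.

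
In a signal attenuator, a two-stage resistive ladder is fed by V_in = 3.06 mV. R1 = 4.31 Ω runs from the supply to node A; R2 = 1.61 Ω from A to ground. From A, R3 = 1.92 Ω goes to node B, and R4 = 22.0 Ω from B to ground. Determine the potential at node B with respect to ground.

Looking into the second stage from A: R3 + R4 = 23.92 Ω appears in parallel with R2.
Effective lower resistance at A: R2 ‖ 23.92 = 1.508 Ω.
So V_A = 3.06 × 0.2593 = 0.7933 mV.
Stage 2 is unloaded, so V_B = V_A · R4/(R3+R4) = 0.7933 × 22.0/23.92 = 0.7296 mV.

V_B ≈ 0.730 mV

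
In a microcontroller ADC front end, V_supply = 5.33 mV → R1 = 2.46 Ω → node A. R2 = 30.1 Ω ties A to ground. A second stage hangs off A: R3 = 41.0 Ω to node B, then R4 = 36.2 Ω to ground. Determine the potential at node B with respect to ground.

V_B ≈ 2.24 mV

Node A sees R2 in parallel with the series input of stage 2, R3 + R4 = 77.20 Ω.
R2 ‖ (R3+R4) = 21.66 Ω.
V_A = 5.33 × 21.66/(2.46 + 21.66) = 4.786 mV.
V_B = V_A × 0.4689 = 2.244 mV.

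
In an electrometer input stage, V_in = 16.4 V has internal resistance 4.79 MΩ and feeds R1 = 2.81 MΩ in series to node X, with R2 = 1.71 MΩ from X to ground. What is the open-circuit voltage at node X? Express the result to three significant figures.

V_th ≈ 3.01 V

R1' = 4.79 + 2.81 = 7.600 MΩ (source resistance + R1).
Open-circuit (no load on X): V_th = V_in · R2/(R1' + R2) = 16.4 × 1.71/(7.600 + 1.71) = 3.012 V.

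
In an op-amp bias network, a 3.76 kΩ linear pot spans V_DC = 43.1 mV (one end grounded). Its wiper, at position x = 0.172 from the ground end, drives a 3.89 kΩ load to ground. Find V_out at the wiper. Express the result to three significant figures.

The pot divides into 3.113 kΩ above the wiper and 0.6467 kΩ below.
R_L loads the lower segment: effective lower R = 0.5545 kΩ.
Then V_out = V_DC · 0.5545/(3.113 + 0.5545) = 6.516 mV.

V_out ≈ 6.52 mV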